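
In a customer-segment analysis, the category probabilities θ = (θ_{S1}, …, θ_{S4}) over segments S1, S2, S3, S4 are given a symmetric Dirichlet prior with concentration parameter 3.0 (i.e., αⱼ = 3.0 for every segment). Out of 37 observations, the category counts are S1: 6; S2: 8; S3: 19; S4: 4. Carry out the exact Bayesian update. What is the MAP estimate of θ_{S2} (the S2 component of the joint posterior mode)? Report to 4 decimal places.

The Dirichlet prior is conjugate to the Multinomial likelihood: each posterior αⱼ = prior αⱼ + observed count nⱼ.
Posterior concentration: (9.0, 11.0, 22.0, 7.0), total = 49.0.
Joint mode component: (α_{S2}−1)/(Σα−K) = 10.0/45.0 = 0.2222.

0.2222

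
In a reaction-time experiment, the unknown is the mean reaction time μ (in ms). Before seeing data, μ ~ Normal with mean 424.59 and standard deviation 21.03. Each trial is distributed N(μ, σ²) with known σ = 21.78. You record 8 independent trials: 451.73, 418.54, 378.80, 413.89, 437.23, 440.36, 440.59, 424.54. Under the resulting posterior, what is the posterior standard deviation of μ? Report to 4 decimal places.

7.2309

For Normal data with known variance σ², a Normal(μ₀, σ₀²) prior on μ is conjugate. Posterior precision = 1/σ₀² + n/σ²; posterior mean is the precision-weighted average of μ₀ and x̄.
σ₀² = 21.03² = 442.2609, σ² = 21.78² = 474.3684; σ² + n·σ₀² = 474.3684 + 8·442.2609 = 4012.4556.
Posterior precision = 1/σ₀² + n/σ² = 1/442.2609 + 8/474.3684 = (σ² + n·σ₀²)/(σ₀²σ²) = 4012.4556/(442.2609·474.3684); posterior variance σₙ² = σ₀²σ²/(σ² + n·σ₀²) = 442.2609·474.3684/4012.4556 = 52.285836.
Posterior SD = √σₙ² = √(442.2609·474.3684/4012.4556) = 7.2309.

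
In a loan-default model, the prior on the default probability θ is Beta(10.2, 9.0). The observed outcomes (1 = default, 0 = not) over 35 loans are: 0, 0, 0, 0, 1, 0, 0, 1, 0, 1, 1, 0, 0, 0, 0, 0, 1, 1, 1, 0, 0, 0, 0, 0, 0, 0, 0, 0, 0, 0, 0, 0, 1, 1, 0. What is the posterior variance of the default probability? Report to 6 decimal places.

The Beta prior is conjugate to a Binomial/Bernoulli likelihood; the update adds successes to α and failures to β.
Posterior: Beta(α+k, β+n−k) = Beta(10.2+9, 9.0+26) = Beta(19.2, 35.0).
Var = αβ/((α+β)²(α+β+1)) = 19.2·35.0/(54.2²·55.2) = 0.004144.

0.004144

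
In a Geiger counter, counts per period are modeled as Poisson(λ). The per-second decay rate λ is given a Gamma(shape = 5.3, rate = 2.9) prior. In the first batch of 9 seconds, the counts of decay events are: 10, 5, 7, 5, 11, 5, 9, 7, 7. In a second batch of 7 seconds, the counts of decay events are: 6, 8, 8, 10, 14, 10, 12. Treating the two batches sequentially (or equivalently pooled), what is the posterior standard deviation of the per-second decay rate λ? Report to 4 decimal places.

With a Gamma(shape α, rate β) prior, the Poisson likelihood is conjugate: the posterior is Gamma(α + ΣXᵢ, β + n).
Batch 1: sum of counts S = 66 over n = 9 seconds.
After batch 1: Gamma(α+S, β+n) = Gamma(5.3+66, 2.9+9) = Gamma(71.3, 11.9).
Batch 2: sum of counts S = 68 over n = 7 seconds.
After batch 2: Gamma(α+S, β+n) = Gamma(71.3+68, 11.9+7) = Gamma(139.3, 18.9).
SD = √α/β = √139.3/18.9 = 0.6245.

0.6245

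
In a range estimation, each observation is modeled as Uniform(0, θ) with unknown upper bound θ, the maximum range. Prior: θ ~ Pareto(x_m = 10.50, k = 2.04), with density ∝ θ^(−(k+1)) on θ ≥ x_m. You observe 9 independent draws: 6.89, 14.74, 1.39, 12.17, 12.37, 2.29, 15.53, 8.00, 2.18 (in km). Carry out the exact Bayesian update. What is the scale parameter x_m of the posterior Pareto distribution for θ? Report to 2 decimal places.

15.53

A Pareto(scale x_m, shape k) prior on the upper bound θ of Uniform(0, θ) is conjugate: posterior is Pareto(max(x_m, max xᵢ), k + n).
Sample maximum = 15.53; prior scale x_m = 10.50 → posterior scale = max = 15.53.
Posterior shape = 2.04 + 9 = 11.04.
Posterior scale x_m = 15.53.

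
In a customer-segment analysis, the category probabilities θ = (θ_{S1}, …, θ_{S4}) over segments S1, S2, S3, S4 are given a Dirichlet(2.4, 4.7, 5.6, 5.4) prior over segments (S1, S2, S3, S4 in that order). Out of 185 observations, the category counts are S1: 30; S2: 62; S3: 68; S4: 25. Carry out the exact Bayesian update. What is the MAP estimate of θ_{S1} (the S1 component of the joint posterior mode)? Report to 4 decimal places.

The Dirichlet prior is conjugate to the Multinomial likelihood: each posterior αⱼ = prior αⱼ + observed count nⱼ.
Posterior concentration: (32.4, 66.7, 73.6, 30.4), total = 203.1.
Joint mode component: (α_{S1}−1)/(Σα−K) = 31.4/199.1 = 0.1577.

0.1577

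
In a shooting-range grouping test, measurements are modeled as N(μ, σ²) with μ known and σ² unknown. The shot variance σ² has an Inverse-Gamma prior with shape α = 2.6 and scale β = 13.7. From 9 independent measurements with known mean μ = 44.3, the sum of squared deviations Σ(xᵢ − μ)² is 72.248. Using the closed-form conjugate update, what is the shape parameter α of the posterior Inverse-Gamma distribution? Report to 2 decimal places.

7.10

With known mean μ and an Inverse-Gamma(α, β) prior on σ², the Normal likelihood is conjugate: posterior is Inv-Gamma(α + n/2, β + Σ(xᵢ−μ)²/2).
Posterior: Inv-Gamma(2.6 + 9/2, 13.7 + 72.248/2) = Inv-Gamma(7.10, 49.8240).
Posterior α = 7.10.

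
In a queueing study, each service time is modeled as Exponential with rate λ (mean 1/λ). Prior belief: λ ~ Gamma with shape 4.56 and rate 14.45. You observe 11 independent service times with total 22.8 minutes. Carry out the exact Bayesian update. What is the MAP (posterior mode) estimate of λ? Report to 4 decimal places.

With a Gamma(shape α, rate β) prior on the exponential rate λ, the posterior after n observations with total T = Σxᵢ is Gamma(α+n, β+T).
Posterior: Gamma(4.56+11, 14.45+22.8) = Gamma(15.56, 37.25).
Mode = (α−1)/β = 0.3909.

0.3909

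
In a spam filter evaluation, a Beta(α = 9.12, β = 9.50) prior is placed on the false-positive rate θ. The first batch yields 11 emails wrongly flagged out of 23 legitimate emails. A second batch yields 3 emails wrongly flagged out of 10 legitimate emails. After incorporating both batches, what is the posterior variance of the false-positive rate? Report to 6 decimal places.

The Beta prior is conjugate to a Binomial/Bernoulli likelihood; the update adds successes to α and failures to β.
After batch 1: Beta(9.12+11, 9.50+12) = Beta(20.12, 21.50).
After batch 2: Beta(20.12+3, 21.50+7) = Beta(23.12, 28.50).
Var = αβ/((α+β)²(α+β+1)) = 23.12·28.50/(51.62²·52.62) = 0.004699.

0.004699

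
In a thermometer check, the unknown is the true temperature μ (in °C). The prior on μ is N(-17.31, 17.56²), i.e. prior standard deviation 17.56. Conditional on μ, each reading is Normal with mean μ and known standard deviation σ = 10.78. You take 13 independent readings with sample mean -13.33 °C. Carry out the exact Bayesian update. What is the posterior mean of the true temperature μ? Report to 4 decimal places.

-13.4421

For Normal data with known variance σ², a Normal(μ₀, σ₀²) prior on μ is conjugate. Posterior precision = 1/σ₀² + n/σ²; posterior mean is the precision-weighted average of μ₀ and x̄.
n·x̄ = 13·(-13.33) = -173.29.
σ₀² = 17.56² = 308.3536, σ² = 10.78² = 116.2084; σ² + n·σ₀² = 116.2084 + 13·308.3536 = 4124.8052.
Posterior mean = (μ₀/σ₀² + n·x̄/σ²)/(1/σ₀² + n/σ²) = (σ²·μ₀ + σ₀²·n·x̄)/(σ² + n·σ₀²) = (116.2084·(-17.31) + 308.3536·(-173.29))/4124.8052 = -55446.162748/4124.8052 = -13.4421.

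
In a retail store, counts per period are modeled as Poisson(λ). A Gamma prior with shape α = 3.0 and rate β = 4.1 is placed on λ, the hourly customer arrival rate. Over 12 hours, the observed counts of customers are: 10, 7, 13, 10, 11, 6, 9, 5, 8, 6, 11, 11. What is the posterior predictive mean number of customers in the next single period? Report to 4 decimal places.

6.8323

With a Gamma(shape α, rate β) prior, the Poisson likelihood is conjugate: the posterior is Gamma(α + ΣXᵢ, β + n).
Sum of counts S = 107 over n = 12 hours.
Posterior: Gamma(α+S, β+n) = Gamma(3.0+107, 4.1+12) = Gamma(110.0, 16.1).
The predictive distribution for one future period is NegBinom with mean α/β = 6.8323.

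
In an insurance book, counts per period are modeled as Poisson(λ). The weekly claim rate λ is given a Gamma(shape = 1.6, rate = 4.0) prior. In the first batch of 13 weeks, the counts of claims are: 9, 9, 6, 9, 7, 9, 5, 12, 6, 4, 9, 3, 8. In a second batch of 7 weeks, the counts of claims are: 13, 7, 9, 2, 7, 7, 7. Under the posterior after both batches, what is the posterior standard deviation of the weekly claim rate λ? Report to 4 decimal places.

With a Gamma(shape α, rate β) prior, the Poisson likelihood is conjugate: the posterior is Gamma(α + ΣXᵢ, β + n).
Batch 1: sum of counts S = 96 over n = 13 weeks.
After batch 1: Gamma(α+S, β+n) = Gamma(1.6+96, 4.0+13) = Gamma(97.6, 17.0).
Batch 2: sum of counts S = 52 over n = 7 weeks.
After batch 2: Gamma(α+S, β+n) = Gamma(97.6+52, 17.0+7) = Gamma(149.6, 24.0).
SD = √α/β = √149.6/24.0 = 0.5096.

0.5096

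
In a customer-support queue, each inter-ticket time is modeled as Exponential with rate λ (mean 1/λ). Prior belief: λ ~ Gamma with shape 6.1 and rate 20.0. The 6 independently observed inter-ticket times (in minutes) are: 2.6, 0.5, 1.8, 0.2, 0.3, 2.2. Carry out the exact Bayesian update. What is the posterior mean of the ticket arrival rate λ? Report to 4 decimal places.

0.4384

With a Gamma(shape α, rate β) prior on the exponential rate λ, the posterior after n observations with total T = Σxᵢ is Gamma(α+n, β+T).
Sum of observations T = 7.6 minutes; n = 6.
Posterior: Gamma(6.1+6, 20.0+7.6) = Gamma(12.1, 27.6).
Posterior mean of λ = α/β = 12.1/27.6 = 0.4384.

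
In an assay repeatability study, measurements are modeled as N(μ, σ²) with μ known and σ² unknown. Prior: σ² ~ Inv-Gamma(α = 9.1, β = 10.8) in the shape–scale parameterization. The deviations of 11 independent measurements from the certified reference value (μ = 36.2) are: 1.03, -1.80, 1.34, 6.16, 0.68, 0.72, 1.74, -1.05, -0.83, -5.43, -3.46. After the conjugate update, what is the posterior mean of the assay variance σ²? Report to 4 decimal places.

With known mean μ and an Inverse-Gamma(α, β) prior on σ², the Normal likelihood is conjugate: posterior is Inv-Gamma(α + n/2, β + Σ(xᵢ−μ)²/2).
Σ(xᵢ−μ)² = (1.03)² + (-1.80)² + (1.34)² + (6.16)² + (0.68)² + (0.72)² + (1.74)² + (-1.05)² + (-0.83)² + (-5.43)² + (-3.46)² = 91.2984.
Posterior: Inv-Gamma(9.1 + 11/2, 10.8 + 91.2984/2) = Inv-Gamma(14.60, 56.44920).
E[σ²|data] = β/(α−1) = 56.44920/13.60 = 4.1507.

4.1507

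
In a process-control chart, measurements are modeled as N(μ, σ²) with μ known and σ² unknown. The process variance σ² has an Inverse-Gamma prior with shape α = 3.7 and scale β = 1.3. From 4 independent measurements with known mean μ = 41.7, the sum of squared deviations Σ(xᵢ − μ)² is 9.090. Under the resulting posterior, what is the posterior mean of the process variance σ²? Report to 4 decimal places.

With known mean μ and an Inverse-Gamma(α, β) prior on σ², the Normal likelihood is conjugate: posterior is Inv-Gamma(α + n/2, β + Σ(xᵢ−μ)²/2).
Posterior: Inv-Gamma(3.7 + 4/2, 1.3 + 9.090/2) = Inv-Gamma(5.70, 5.8450).
E[σ²|data] = β/(α−1) = 5.8450/4.70 = 1.2436.

1.2436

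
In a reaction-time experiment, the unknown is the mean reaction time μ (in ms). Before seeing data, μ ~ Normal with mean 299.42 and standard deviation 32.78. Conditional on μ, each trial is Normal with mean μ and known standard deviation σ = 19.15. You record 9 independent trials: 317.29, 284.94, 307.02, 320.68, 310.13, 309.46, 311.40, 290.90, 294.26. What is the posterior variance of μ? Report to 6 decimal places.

39.258242

For Normal data with known variance σ², a Normal(μ₀, σ₀²) prior on μ is conjugate. Posterior precision = 1/σ₀² + n/σ²; posterior mean is the precision-weighted average of μ₀ and x̄.
σ₀² = 32.78² = 1074.5284, σ² = 19.15² = 366.7225; σ² + n·σ₀² = 366.7225 + 9·1074.5284 = 10037.4781.
Posterior precision = 1/σ₀² + n/σ² = 1/1074.5284 + 9/366.7225 = (σ² + n·σ₀²)/(σ₀²σ²) = 10037.4781/(1074.5284·366.7225); posterior variance σₙ² = σ₀²σ²/(σ² + n·σ₀²) = 1074.5284·366.7225/10037.4781 = 39.258242.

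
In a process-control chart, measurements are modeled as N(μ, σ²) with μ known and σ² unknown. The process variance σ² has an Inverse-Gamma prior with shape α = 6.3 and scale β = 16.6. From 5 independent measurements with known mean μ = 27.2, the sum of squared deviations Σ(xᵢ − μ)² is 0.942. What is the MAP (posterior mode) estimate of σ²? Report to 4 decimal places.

With known mean μ and an Inverse-Gamma(α, β) prior on σ², the Normal likelihood is conjugate: posterior is Inv-Gamma(α + n/2, β + Σ(xᵢ−μ)²/2).
Posterior: Inv-Gamma(6.3 + 5/2, 16.6 + 0.942/2) = Inv-Gamma(8.80, 17.0710).
Mode = β/(α+1) = 17.0710/9.80 = 1.7419.

1.7419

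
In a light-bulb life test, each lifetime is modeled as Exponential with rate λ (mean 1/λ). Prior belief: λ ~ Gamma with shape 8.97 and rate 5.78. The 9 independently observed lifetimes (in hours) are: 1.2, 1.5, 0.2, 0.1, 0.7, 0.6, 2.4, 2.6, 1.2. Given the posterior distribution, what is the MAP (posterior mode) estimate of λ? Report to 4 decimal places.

With a Gamma(shape α, rate β) prior on the exponential rate λ, the posterior after n observations with total T = Σxᵢ is Gamma(α+n, β+T).
Sum of observations T = 10.5 hours; n = 9.
Posterior: Gamma(8.97+9, 5.78+10.5) = Gamma(17.97, 16.28).
Mode = (α−1)/β = 1.0424.

1.0424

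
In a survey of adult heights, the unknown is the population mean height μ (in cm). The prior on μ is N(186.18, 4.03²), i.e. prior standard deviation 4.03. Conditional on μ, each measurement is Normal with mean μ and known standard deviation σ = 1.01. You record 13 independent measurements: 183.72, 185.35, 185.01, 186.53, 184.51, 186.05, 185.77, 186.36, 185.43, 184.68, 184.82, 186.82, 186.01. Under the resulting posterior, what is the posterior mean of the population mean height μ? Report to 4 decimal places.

185.4696

For Normal data with known variance σ², a Normal(μ₀, σ₀²) prior on μ is conjugate. Posterior precision = 1/σ₀² + n/σ²; posterior mean is the precision-weighted average of μ₀ and x̄.
Σxᵢ = 183.72 + 185.35 + 185.01 + 186.53 + 184.51 + 186.05 + 185.77 + 186.36 + 185.43 + 184.68 + 184.82 + 186.82 + 186.01 = 2411.06, so n·x̄ = 2411.06.
σ₀² = 4.03² = 16.2409, σ² = 1.01² = 1.0201; σ² + n·σ₀² = 1.0201 + 13·16.2409 = 212.1518.
Posterior mean = (μ₀/σ₀² + n·x̄/σ²)/(1/σ₀² + n/σ²) = (σ²·μ₀ + σ₀²·n·x̄)/(σ² + n·σ₀²) = (1.0201·186.18 + 16.2409·2411.06)/212.1518 = 39347.706572/212.1518 = 185.4696.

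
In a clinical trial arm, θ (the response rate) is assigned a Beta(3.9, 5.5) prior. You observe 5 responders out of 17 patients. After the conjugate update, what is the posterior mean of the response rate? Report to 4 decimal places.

The Beta prior is conjugate to a Binomial/Bernoulli likelihood; the update adds successes to α and failures to β.
Posterior: Beta(α+k, β+n−k) = Beta(3.9+5, 5.5+12) = Beta(8.9, 17.5).
Posterior mean = α/(α+β) = 8.9/26.4 = 0.3371.

0.3371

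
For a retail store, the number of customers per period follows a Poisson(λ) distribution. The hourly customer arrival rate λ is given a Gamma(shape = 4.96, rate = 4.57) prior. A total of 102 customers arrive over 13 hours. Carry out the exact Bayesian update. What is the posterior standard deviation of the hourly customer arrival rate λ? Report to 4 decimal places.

0.5886

With a Gamma(shape α, rate β) prior, the Poisson likelihood is conjugate: the posterior is Gamma(α + ΣXᵢ, β + n).
Posterior: Gamma(α+S, β+n) = Gamma(4.96+102, 4.57+13) = Gamma(106.96, 17.57).
SD = √α/β = √106.96/17.57 = 0.5886.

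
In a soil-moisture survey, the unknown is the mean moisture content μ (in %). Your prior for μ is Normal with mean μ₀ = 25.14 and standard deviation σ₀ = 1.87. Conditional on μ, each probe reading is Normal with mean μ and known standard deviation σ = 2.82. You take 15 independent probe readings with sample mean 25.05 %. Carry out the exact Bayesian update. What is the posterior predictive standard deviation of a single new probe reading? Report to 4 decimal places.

2.9005

For Normal data with known variance σ², a Normal(μ₀, σ₀²) prior on μ is conjugate. Posterior precision = 1/σ₀² + n/σ²; posterior mean is the precision-weighted average of μ₀ and x̄.
σ₀² = 1.87² = 3.4969, σ² = 2.82² = 7.9524; σ² + n·σ₀² = 7.9524 + 15·3.4969 = 60.4059.
Posterior precision = 1/σ₀² + n/σ² = 1/3.4969 + 15/7.9524 = (σ² + n·σ₀²)/(σ₀²σ²) = 60.4059/(3.4969·7.9524); posterior variance σₙ² = σ₀²σ²/(σ² + n·σ₀²) = 3.4969·7.9524/60.4059 = 0.460365.
Predictive variance for one new observation = σₙ² + σ² = 3.4969·7.9524/60.4059 + 7.9524 = σ²·(σ₀² + 60.4059)/60.4059 = 7.9524·63.9028/60.4059 = 8.412765; SD = √(7.9524·63.9028/60.4059) = 2.9005.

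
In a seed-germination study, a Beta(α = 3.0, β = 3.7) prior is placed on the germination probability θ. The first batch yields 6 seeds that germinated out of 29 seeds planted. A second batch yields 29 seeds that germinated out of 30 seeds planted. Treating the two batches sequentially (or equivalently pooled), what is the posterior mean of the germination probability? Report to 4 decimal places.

The Beta prior is conjugate to a Binomial/Bernoulli likelihood; the update adds successes to α and failures to β.
After batch 1: Beta(3.0+6, 3.7+23) = Beta(9.0, 26.7).
After batch 2: Beta(9.0+29, 26.7+1) = Beta(38.0, 27.7).
Posterior mean = α/(α+β) = 38.0/65.7 = 0.5784.

0.5784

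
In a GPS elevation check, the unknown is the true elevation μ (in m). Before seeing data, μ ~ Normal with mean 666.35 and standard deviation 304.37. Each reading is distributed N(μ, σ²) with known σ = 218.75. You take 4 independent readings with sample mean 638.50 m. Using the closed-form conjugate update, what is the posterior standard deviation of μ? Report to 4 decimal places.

102.9309

For Normal data with known variance σ², a Normal(μ₀, σ₀²) prior on μ is conjugate. Posterior precision = 1/σ₀² + n/σ²; posterior mean is the precision-weighted average of μ₀ and x̄.
σ₀² = 304.37² = 92641.0969, σ² = 218.75² = 47851.5625; σ² + n·σ₀² = 47851.5625 + 4·92641.0969 = 418415.9501.
Posterior precision = 1/σ₀² + n/σ² = 1/92641.0969 + 4/47851.5625 = (σ² + n·σ₀²)/(σ₀²σ²) = 418415.9501/(92641.0969·47851.5625); posterior variance σₙ² = σ₀²σ²/(σ² + n·σ₀²) = 92641.0969·47851.5625/418415.9501 = 10594.771154.
Posterior SD = √σₙ² = √(92641.0969·47851.5625/418415.9501) = 102.9309.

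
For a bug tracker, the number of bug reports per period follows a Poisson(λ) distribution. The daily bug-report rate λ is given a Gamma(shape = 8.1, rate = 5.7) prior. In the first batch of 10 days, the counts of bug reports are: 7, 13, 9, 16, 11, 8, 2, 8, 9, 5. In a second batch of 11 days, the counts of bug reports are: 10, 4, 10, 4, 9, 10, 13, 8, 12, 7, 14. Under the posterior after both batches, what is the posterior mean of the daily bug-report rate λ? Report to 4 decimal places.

7.3820

With a Gamma(shape α, rate β) prior, the Poisson likelihood is conjugate: the posterior is Gamma(α + ΣXᵢ, β + n).
Batch 1: sum of counts S = 88 over n = 10 days.
After batch 1: Gamma(α+S, β+n) = Gamma(8.1+88, 5.7+10) = Gamma(96.1, 15.7).
Batch 2: sum of counts S = 101 over n = 11 days.
After batch 2: Gamma(α+S, β+n) = Gamma(96.1+101, 15.7+11) = Gamma(197.1, 26.7).
Posterior mean = α/β = 197.1/26.7 = 7.3820.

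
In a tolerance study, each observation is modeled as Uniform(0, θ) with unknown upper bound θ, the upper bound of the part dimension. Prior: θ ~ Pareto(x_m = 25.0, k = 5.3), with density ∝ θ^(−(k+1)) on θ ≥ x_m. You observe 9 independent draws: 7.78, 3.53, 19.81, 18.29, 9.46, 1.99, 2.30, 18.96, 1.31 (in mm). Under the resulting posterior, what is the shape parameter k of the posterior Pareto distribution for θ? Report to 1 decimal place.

A Pareto(scale x_m, shape k) prior on the upper bound θ of Uniform(0, θ) is conjugate: posterior is Pareto(max(x_m, max xᵢ), k + n).
Sample maximum = 19.81; prior scale x_m = 25.0 → posterior scale = max = 25.00.
Posterior shape = 5.3 + 9 = 14.3.
Posterior shape k = 14.3.

14.3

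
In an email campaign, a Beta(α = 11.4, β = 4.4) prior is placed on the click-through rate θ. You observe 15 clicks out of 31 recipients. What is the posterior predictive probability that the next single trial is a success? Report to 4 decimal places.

The Beta prior is conjugate to a Binomial/Bernoulli likelihood; the update adds successes to α and failures to β.
Posterior: Beta(α+k, β+n−k) = Beta(11.4+15, 4.4+16) = Beta(26.4, 20.4).
For a single future Bernoulli trial, P(success | data) = α/(α+β) = 0.5641.

0.5641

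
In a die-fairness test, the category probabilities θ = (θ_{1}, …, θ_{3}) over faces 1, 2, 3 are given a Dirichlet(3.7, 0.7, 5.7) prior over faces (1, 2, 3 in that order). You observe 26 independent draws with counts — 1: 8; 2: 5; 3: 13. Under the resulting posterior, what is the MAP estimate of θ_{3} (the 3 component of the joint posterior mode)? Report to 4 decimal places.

The Dirichlet prior is conjugate to the Multinomial likelihood: each posterior αⱼ = prior αⱼ + observed count nⱼ.
Posterior concentration: (11.7, 5.7, 18.7), total = 36.1.
Joint mode component: (α_{3}−1)/(Σα−K) = 17.7/33.1 = 0.5347.

0.5347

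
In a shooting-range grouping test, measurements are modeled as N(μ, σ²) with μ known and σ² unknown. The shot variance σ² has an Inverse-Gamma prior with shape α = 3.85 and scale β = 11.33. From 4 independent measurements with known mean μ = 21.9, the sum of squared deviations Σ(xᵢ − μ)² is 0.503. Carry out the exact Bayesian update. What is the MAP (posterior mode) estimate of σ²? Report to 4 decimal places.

1.6907

With known mean μ and an Inverse-Gamma(α, β) prior on σ², the Normal likelihood is conjugate: posterior is Inv-Gamma(α + n/2, β + Σ(xᵢ−μ)²/2).
Posterior: Inv-Gamma(3.85 + 4/2, 11.33 + 0.503/2) = Inv-Gamma(5.85, 11.5815).
Mode = β/(α+1) = 11.5815/6.85 = 1.6907.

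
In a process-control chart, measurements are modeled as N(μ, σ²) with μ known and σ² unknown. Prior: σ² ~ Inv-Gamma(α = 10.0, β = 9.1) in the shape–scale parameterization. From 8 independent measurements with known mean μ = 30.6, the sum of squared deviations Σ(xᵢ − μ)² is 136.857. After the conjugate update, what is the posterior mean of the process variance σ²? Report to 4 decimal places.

5.9637

With known mean μ and an Inverse-Gamma(α, β) prior on σ², the Normal likelihood is conjugate: posterior is Inv-Gamma(α + n/2, β + Σ(xᵢ−μ)²/2).
Posterior: Inv-Gamma(10.0 + 8/2, 9.1 + 136.857/2) = Inv-Gamma(14.00, 77.5285).
E[σ²|data] = β/(α−1) = 77.5285/13.00 = 5.9637.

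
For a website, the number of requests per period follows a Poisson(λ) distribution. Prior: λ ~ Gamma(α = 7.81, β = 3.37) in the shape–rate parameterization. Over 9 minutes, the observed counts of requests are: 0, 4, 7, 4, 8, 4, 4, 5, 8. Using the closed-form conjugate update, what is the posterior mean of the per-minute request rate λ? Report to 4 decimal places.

4.1884

With a Gamma(shape α, rate β) prior, the Poisson likelihood is conjugate: the posterior is Gamma(α + ΣXᵢ, β + n).
Sum of counts S = 44 over n = 9 minutes.
Posterior: Gamma(α+S, β+n) = Gamma(7.81+44, 3.37+9) = Gamma(51.81, 12.37).
Posterior mean = α/β = 51.81/12.37 = 4.1884.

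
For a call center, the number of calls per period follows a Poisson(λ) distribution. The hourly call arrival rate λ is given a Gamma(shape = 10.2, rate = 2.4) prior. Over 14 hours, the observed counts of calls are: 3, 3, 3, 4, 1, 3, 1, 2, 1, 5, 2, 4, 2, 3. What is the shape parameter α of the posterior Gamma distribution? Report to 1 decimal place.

With a Gamma(shape α, rate β) prior, the Poisson likelihood is conjugate: the posterior is Gamma(α + ΣXᵢ, β + n).
Sum of counts S = 37 over n = 14 hours.
Posterior: Gamma(α+S, β+n) = Gamma(10.2+37, 2.4+14) = Gamma(47.2, 16.4).
Posterior α = 47.2.

47.2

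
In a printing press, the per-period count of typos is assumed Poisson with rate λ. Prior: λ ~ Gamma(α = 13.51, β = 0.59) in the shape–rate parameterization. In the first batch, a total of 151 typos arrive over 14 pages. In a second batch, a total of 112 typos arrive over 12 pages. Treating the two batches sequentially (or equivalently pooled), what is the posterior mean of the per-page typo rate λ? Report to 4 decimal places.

With a Gamma(shape α, rate β) prior, the Poisson likelihood is conjugate: the posterior is Gamma(α + ΣXᵢ, β + n).
After batch 1: Gamma(α+S, β+n) = Gamma(13.51+151, 0.59+14) = Gamma(164.51, 14.59).
After batch 2: Gamma(α+S, β+n) = Gamma(164.51+112, 14.59+12) = Gamma(276.51, 26.59).
Posterior mean = α/β = 276.51/26.59 = 10.3990.

10.3990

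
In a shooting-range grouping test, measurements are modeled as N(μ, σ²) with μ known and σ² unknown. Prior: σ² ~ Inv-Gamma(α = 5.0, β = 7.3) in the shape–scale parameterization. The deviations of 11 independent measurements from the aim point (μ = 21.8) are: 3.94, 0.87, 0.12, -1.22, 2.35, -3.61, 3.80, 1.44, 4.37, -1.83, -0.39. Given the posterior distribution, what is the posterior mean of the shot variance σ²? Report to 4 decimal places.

With known mean μ and an Inverse-Gamma(α, β) prior on σ², the Normal likelihood is conjugate: posterior is Inv-Gamma(α + n/2, β + Σ(xᵢ−μ)²/2).
Σ(xᵢ−μ)² = (3.94)² + (0.87)² + (0.12)² + (-1.22)² + (2.35)² + (-3.61)² + (3.80)² + (1.44)² + (4.37)² + (-1.83)² + (-0.39)² = 75.4494.
Posterior: Inv-Gamma(5.0 + 11/2, 7.3 + 75.4494/2) = Inv-Gamma(10.50, 45.02470).
E[σ²|data] = β/(α−1) = 45.02470/9.50 = 4.7394.

4.7394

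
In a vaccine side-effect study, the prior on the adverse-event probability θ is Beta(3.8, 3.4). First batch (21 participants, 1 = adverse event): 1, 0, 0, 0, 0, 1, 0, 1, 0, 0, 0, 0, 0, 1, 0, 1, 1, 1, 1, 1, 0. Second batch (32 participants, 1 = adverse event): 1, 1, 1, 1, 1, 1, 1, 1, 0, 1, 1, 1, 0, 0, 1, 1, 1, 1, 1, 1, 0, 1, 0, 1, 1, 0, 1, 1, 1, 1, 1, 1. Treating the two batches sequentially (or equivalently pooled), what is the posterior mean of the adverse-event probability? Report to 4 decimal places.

The Beta prior is conjugate to a Binomial/Bernoulli likelihood; the update adds successes to α and failures to β.
After batch 1: Beta(3.8+9, 3.4+12) = Beta(12.8, 15.4).
After batch 2: Beta(12.8+26, 15.4+6) = Beta(38.8, 21.4).
Posterior mean = α/(α+β) = 38.8/60.2 = 0.6445.

0.6445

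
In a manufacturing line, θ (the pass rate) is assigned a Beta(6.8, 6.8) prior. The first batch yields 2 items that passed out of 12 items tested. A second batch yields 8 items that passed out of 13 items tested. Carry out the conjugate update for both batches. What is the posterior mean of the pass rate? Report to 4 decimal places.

0.4352

The Beta prior is conjugate to a Binomial/Bernoulli likelihood; the update adds successes to α and failures to β.
After batch 1: Beta(6.8+2, 6.8+10) = Beta(8.8, 16.8).
After batch 2: Beta(8.8+8, 16.8+5) = Beta(16.8, 21.8).
Posterior mean = α/(α+β) = 16.8/38.6 = 0.4352.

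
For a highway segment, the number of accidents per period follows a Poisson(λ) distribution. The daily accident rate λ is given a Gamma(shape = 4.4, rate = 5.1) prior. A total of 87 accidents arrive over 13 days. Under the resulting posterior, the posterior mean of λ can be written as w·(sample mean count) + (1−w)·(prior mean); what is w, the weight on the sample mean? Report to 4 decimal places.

0.7182

With a Gamma(shape α, rate β) prior, the Poisson likelihood is conjugate: the posterior is Gamma(α + ΣXᵢ, β + n).
Posterior mean = (α₀+S)/(β₀+n) = [n/(β₀+n)]·(S/n) + [β₀/(β₀+n)]·(α₀/β₀), so only n and β₀ enter the weight.
Weight on data w = n/(β₀+n) = 13/(5.1+13) = 13/18.1 = 0.7182.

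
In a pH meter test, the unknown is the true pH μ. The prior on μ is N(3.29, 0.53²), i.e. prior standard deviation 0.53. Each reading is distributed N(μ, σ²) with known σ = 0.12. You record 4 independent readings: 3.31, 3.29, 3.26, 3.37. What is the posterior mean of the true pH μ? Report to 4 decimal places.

3.3073

For Normal data with known variance σ², a Normal(μ₀, σ₀²) prior on μ is conjugate. Posterior precision = 1/σ₀² + n/σ²; posterior mean is the precision-weighted average of μ₀ and x̄.
Σxᵢ = 3.31 + 3.29 + 3.26 + 3.37 = 13.23, so n·x̄ = 13.23.
σ₀² = 0.53² = 0.2809, σ² = 0.12² = 0.0144; σ² + n·σ₀² = 0.0144 + 4·0.2809 = 1.138.
Posterior mean = (μ₀/σ₀² + n·x̄/σ²)/(1/σ₀² + n/σ²) = (σ²·μ₀ + σ₀²·n·x̄)/(σ² + n·σ₀²) = (0.0144·3.29 + 0.2809·13.23)/1.138 = 3.763683/1.138 = 3.3073.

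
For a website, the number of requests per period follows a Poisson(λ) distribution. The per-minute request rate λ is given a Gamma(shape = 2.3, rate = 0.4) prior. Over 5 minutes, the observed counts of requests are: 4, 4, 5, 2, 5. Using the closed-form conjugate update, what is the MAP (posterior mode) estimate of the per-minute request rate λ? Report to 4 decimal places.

3.9444

With a Gamma(shape α, rate β) prior, the Poisson likelihood is conjugate: the posterior is Gamma(α + ΣXᵢ, β + n).
Sum of counts S = 20 over n = 5 minutes.
Posterior: Gamma(α+S, β+n) = Gamma(2.3+20, 0.4+5) = Gamma(22.3, 5.4).
Mode of Gamma(α,β) for α≥1 is (α−1)/β = 21.3/5.4 = 3.9444.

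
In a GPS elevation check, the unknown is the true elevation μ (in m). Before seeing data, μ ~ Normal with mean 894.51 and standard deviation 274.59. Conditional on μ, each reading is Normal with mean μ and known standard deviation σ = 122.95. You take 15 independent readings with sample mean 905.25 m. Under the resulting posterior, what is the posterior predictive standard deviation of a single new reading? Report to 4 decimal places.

126.9299

For Normal data with known variance σ², a Normal(μ₀, σ₀²) prior on μ is conjugate. Posterior precision = 1/σ₀² + n/σ²; posterior mean is the precision-weighted average of μ₀ and x̄.
σ₀² = 274.59² = 75399.6681, σ² = 122.95² = 15116.7025; σ² + n·σ₀² = 15116.7025 + 15·75399.6681 = 1146111.724.
Posterior precision = 1/σ₀² + n/σ² = 1/75399.6681 + 15/15116.7025 = (σ² + n·σ₀²)/(σ₀²σ²) = 1146111.724/(75399.6681·15116.7025); posterior variance σₙ² = σ₀²σ²/(σ² + n·σ₀²) = 75399.6681·15116.7025/1146111.724 = 994.487996.
Predictive variance for one new observation = σₙ² + σ² = 75399.6681·15116.7025/1146111.724 + 15116.7025 = σ²·(σ₀² + 1146111.724)/1146111.724 = 15116.7025·1221511.3921/1146111.724 = 16111.190496; SD = √(15116.7025·1221511.3921/1146111.724) = 126.9299.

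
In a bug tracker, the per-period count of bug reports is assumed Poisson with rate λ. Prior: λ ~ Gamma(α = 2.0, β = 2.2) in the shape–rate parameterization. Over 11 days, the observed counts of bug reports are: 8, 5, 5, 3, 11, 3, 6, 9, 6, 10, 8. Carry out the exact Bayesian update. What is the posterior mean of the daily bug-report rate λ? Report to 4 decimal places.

With a Gamma(shape α, rate β) prior, the Poisson likelihood is conjugate: the posterior is Gamma(α + ΣXᵢ, β + n).
Sum of counts S = 74 over n = 11 days.
Posterior: Gamma(α+S, β+n) = Gamma(2.0+74, 2.2+11) = Gamma(76.0, 13.2).
Posterior mean = α/β = 76.0/13.2 = 5.7576.

5.7576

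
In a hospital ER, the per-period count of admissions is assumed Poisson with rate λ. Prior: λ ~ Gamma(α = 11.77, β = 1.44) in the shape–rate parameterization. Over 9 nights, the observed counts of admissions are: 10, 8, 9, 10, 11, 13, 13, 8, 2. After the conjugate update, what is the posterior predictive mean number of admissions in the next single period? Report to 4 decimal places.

9.1734

With a Gamma(shape α, rate β) prior, the Poisson likelihood is conjugate: the posterior is Gamma(α + ΣXᵢ, β + n).
Sum of counts S = 84 over n = 9 nights.
Posterior: Gamma(α+S, β+n) = Gamma(11.77+84, 1.44+9) = Gamma(95.77, 10.44).
The predictive distribution for one future period is NegBinom with mean α/β = 9.1734.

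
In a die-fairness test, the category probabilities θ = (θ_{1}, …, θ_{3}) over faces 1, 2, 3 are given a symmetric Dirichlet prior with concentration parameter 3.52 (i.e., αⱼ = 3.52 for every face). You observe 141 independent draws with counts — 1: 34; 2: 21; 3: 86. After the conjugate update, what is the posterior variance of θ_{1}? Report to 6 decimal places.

0.001221

The Dirichlet prior is conjugate to the Multinomial likelihood: each posterior αⱼ = prior αⱼ + observed count nⱼ.
Posterior concentration: (37.52, 24.52, 89.52), total = 151.56.
Var[θ_j] = α_j(Σα−α_j)/((Σα)²(Σα+1)) = 37.52·114.04/(151.56²·152.56) = 0.001221.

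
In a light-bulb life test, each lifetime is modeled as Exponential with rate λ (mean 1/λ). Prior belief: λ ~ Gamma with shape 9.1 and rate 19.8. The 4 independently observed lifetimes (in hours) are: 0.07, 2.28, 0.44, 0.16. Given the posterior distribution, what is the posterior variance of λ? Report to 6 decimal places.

0.025311

With a Gamma(shape α, rate β) prior on the exponential rate λ, the posterior after n observations with total T = Σxᵢ is Gamma(α+n, β+T).
Sum of observations T = 2.95 hours; n = 4.
Posterior: Gamma(9.1+4, 19.8+2.95) = Gamma(13.1, 22.75).
Var = α/β² = 0.025311.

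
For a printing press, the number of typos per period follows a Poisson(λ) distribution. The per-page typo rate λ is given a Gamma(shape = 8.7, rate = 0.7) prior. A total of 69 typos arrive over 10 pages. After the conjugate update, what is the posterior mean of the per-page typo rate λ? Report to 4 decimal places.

7.2617

With a Gamma(shape α, rate β) prior, the Poisson likelihood is conjugate: the posterior is Gamma(α + ΣXᵢ, β + n).
Posterior: Gamma(α+S, β+n) = Gamma(8.7+69, 0.7+10) = Gamma(77.7, 10.7).
Posterior mean = α/β = 77.7/10.7 = 7.2617.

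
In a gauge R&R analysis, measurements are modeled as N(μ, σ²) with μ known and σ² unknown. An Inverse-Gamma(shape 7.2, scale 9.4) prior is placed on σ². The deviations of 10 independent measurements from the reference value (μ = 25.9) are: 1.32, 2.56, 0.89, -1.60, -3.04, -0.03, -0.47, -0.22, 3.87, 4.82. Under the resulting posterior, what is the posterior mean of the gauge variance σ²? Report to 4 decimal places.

With known mean μ and an Inverse-Gamma(α, β) prior on σ², the Normal likelihood is conjugate: posterior is Inv-Gamma(α + n/2, β + Σ(xᵢ−μ)²/2).
Σ(xᵢ−μ)² = (1.32)² + (2.56)² + (0.89)² + (-1.60)² + (-3.04)² + (-0.03)² + (-0.47)² + (-0.22)² + (3.87)² + (4.82)² = 59.3692.
Posterior: Inv-Gamma(7.2 + 10/2, 9.4 + 59.3692/2) = Inv-Gamma(12.20, 39.08460).
E[σ²|data] = β/(α−1) = 39.08460/11.20 = 3.4897.

3.4897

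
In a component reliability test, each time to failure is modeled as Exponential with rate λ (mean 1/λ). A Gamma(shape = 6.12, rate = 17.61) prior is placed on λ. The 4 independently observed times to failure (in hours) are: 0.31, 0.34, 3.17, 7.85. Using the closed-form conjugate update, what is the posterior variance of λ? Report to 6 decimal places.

0.011804

With a Gamma(shape α, rate β) prior on the exponential rate λ, the posterior after n observations with total T = Σxᵢ is Gamma(α+n, β+T).
Sum of observations T = 11.67 hours; n = 4.
Posterior: Gamma(6.12+4, 17.61+11.67) = Gamma(10.12, 29.28).
Var = α/β² = 0.011804.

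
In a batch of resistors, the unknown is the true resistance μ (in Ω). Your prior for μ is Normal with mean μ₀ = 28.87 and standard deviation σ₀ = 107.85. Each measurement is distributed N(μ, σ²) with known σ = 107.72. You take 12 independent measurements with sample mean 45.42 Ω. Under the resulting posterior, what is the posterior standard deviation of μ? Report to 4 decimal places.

29.8789

For Normal data with known variance σ², a Normal(μ₀, σ₀²) prior on μ is conjugate. Posterior precision = 1/σ₀² + n/σ²; posterior mean is the precision-weighted average of μ₀ and x̄.
σ₀² = 107.85² = 11631.6225, σ² = 107.72² = 11603.5984; σ² + n·σ₀² = 11603.5984 + 12·11631.6225 = 151183.0684.
Posterior precision = 1/σ₀² + n/σ² = 1/11631.6225 + 12/11603.5984 = (σ² + n·σ₀²)/(σ₀²σ²) = 151183.0684/(11631.6225·11603.5984); posterior variance σₙ² = σ₀²σ²/(σ² + n·σ₀²) = 11631.6225·11603.5984/151183.0684 = 892.749947.
Posterior SD = √σₙ² = √(11631.6225·11603.5984/151183.0684) = 29.8789.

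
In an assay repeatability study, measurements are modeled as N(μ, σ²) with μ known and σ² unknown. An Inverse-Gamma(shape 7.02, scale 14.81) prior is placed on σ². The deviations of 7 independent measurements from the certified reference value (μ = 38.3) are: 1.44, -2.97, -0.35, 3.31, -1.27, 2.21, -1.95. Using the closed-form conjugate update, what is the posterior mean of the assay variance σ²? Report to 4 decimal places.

3.2507

With known mean μ and an Inverse-Gamma(α, β) prior on σ², the Normal likelihood is conjugate: posterior is Inv-Gamma(α + n/2, β + Σ(xᵢ−μ)²/2).
Σ(xᵢ−μ)² = (1.44)² + (-2.97)² + (-0.35)² + (3.31)² + (-1.27)² + (2.21)² + (-1.95)² = 32.2726.
Posterior: Inv-Gamma(7.02 + 7/2, 14.81 + 32.2726/2) = Inv-Gamma(10.52, 30.94630).
E[σ²|data] = β/(α−1) = 30.94630/9.52 = 3.2507.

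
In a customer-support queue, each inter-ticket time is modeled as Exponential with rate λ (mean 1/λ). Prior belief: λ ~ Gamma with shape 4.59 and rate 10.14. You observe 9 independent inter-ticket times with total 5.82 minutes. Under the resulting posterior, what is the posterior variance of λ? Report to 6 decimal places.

0.053352

With a Gamma(shape α, rate β) prior on the exponential rate λ, the posterior after n observations with total T = Σxᵢ is Gamma(α+n, β+T).
Posterior: Gamma(4.59+9, 10.14+5.82) = Gamma(13.59, 15.96).
Var = α/β² = 0.053352.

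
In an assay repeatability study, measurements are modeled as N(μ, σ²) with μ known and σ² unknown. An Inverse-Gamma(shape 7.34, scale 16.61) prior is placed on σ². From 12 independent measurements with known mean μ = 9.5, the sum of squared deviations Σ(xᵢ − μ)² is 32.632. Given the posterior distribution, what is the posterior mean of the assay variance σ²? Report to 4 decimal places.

2.6682

With known mean μ and an Inverse-Gamma(α, β) prior on σ², the Normal likelihood is conjugate: posterior is Inv-Gamma(α + n/2, β + Σ(xᵢ−μ)²/2).
Posterior: Inv-Gamma(7.34 + 12/2, 16.61 + 32.632/2) = Inv-Gamma(13.34, 32.9260).
E[σ²|data] = β/(α−1) = 32.9260/12.34 = 2.6682.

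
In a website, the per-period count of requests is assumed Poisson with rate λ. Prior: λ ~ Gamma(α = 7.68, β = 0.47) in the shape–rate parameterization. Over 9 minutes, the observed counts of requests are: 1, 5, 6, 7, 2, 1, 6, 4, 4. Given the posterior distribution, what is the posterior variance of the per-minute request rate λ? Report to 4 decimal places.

With a Gamma(shape α, rate β) prior, the Poisson likelihood is conjugate: the posterior is Gamma(α + ΣXᵢ, β + n).
Sum of counts S = 36 over n = 9 minutes.
Posterior: Gamma(α+S, β+n) = Gamma(7.68+36, 0.47+9) = Gamma(43.68, 9.47).
Var = α/β² = 43.68/9.47² = 0.4871.

0.4871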